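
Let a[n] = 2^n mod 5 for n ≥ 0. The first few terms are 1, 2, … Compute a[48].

1

Computing terms: a[0] = 1,  a[1] = 2,  a[2] = 4,  a[3] = 3,  a[4] = 1.
Since a[4] = a[0] = 1, the sequence is periodic with period 4.
So a[48] = a[0 + ((48-0) mod 4)] = a[0] = 1.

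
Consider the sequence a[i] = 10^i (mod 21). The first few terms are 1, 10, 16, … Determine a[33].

13

We have a[0] = 1,  a[1] = 10,  a[2] = 16,  a[3] = 13,  a[4] = 4,  a[5] = 19,  a[6] = 1.
Since a[6] = a[0] = 1, the sequence is periodic with period 6.
So a[33] = a[0 + ((33-0) mod 6)] = a[3] = 13.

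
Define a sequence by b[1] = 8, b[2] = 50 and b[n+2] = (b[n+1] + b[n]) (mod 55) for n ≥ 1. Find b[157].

0

We have b[1] = 8,  b[2] = 50,  b[3] = 3,  b[4] = 53,  b[5] = 1,  b[6] = 54,  b[7] = 0,  b[8] = 54,  b[9] = 54,  b[10] = 53,  b[11] = 52,  b[12] = 50,  b[13] = 47,  b[14] = 42,  b[15] = 34,  b[16] = 21,  b[17] = 0,  b[18] = 21,  b[19] = 21,  b[20] = 42,  b[21] = 8,  b[22] = 50.
Since (b[21], b[22]) = (b[1], b[2]) = (8, 50) (two consecutive terms determine the rest), the sequence is periodic with period 20.
(157 - 1) mod 20 = 16, so b[157] = b[17] = 0.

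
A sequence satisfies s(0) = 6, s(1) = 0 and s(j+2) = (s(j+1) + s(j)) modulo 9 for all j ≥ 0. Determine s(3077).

Computing terms: s(0) = 6,  s(1) = 0,  s(2) = 6,  s(3) = 6,  s(4) = 3,  s(5) = 0,  s(6) = 3,  s(7) = 3,  s(8) = 6,  s(9) = 0.
Since (s(8), s(9)) = (s(0), s(1)) = (6, 0) (two consecutive terms determine the rest), the sequence is periodic with period 8.
(3077 - 0) mod 8 = 5, so s(3077) = s(5) = 0.

0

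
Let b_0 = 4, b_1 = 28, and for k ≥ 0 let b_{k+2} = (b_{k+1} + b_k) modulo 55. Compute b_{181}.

Computing terms: b_0 = 4, b_1 = 28, b_2 = 32, b_3 = 5, b_4 = 37, b_5 = 42, b_6 = 24, b_7 = 11, b_8 = 35, b_9 = 46, b_{10} = 26, b_{11} = 17, b_{12} = 43, b_{13} = 5, b_{14} = 48, b_{15} = 53, b_{16} = 46, b_{17} = 44, b_{18} = 35, b_{19} = 24, b_{20} = 4, b_{21} = 28.
Since (b_{20}, b_{21}) = (b_0, b_1) = (4, 28) (two consecutive terms determine the rest), the sequence is periodic with period 20.
(181 - 0) mod 20 = 1, so b_{181} = b_1 = 28.

28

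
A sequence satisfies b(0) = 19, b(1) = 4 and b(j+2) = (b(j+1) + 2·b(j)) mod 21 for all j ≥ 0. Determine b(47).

3

b(0) = 19,  b(1) = 4,  b(2) = 0,  b(3) = 8,  b(4) = 8,  b(5) = 3,  b(6) = 19,  b(7) = 4.
The sequence repeats with period 6.
(47 - 0) mod 6 = 5, so b(47) = b(5) = 3.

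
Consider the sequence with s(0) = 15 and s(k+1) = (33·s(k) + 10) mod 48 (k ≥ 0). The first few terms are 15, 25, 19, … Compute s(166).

We have s(0) = 15; s(1) = 25; s(2) = 19; s(3) = 13; s(4) = 7; s(5) = 1; s(6) = 43; s(7) = 37; s(8) = 31; s(9) = 25.
Since s(9) = s(1) = 25, the sequence is eventually periodic: after a pre-period of length 1 it cycles with period 8.
For k ≥ 1, s(k) depends only on (k - 1) mod 8. (166 - 1) mod 8 = 5, so s(166) = s(6) = 43.

43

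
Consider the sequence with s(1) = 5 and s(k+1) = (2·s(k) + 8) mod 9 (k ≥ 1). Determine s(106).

6

Computing terms: s(1) = 5,  s(2) = 0,  s(3) = 8,  s(4) = 6,  s(5) = 2,  s(6) = 3,  s(7) = 5.
Since s(7) = s(1) = 5, the sequence is periodic with period 6.
So s(106) = s(1 + ((106-1) mod 6)) = s(4) = 6.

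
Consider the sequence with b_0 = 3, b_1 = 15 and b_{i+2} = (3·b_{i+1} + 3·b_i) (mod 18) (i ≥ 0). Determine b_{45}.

Listing terms: b_0 = 3; b_1 = 15; b_2 = 0; b_3 = 9; b_4 = 9; b_5 = 0; b_6 = 9.
Since (b_5, b_6) = (b_2, b_3) = (0, 9) (two consecutive terms determine the rest), the sequence is eventually periodic: after a pre-period of length 2 it cycles with period 3.
For i ≥ 2, b_i depends only on (i - 2) mod 3. (45 - 2) mod 3 = 1, so b_{45} = b_3 = 9.

9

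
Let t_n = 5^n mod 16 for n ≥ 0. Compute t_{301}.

5

We have t_0 = 1,  t_1 = 5,  t_2 = 9,  t_3 = 13,  t_4 = 1.
Since t_4 = t_0 = 1, the sequence is periodic with period 4.
So t_{301} = t_{0 + ((301-0) mod 4)} = t_1 = 5.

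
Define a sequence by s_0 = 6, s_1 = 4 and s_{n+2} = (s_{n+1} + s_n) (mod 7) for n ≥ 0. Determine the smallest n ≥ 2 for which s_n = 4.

s_0 = 6,  s_1 = 4,  s_2 = 3,  s_3 = 0,  s_4 = 3,  s_5 = 3,  s_6 = 6,  s_7 = 2,  s_8 = 1,  s_9 = 3,  s_{10} = 4,  s_{11} = 0,  s_{12} = 4,  s_{13} = 4,  s_{14} = 1,  s_{15} = 5,  s_{16} = 6,  s_{17} = 4.
Since (s_{16}, s_{17}) = (s_0, s_1) = (6, 4) (two consecutive terms determine the rest), the sequence is periodic with period 16.
The value 4 first appears (with n ≥ 2) at s_{10}.

10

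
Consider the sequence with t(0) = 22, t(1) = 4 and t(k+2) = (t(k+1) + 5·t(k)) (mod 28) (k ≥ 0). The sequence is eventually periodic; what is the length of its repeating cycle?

3

We have t(0) = 22; t(1) = 4; t(2) = 2; t(3) = 22; t(4) = 4.
The sequence repeats with period 3.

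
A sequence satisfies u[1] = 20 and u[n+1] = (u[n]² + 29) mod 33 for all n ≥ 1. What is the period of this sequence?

6

u[1] = 20; u[2] = 0; u[3] = 29; u[4] = 12; u[5] = 8; u[6] = 27; u[7] = 32; u[8] = 30; u[9] = 5; u[10] = 21; u[11] = 8.
Since u[11] = u[5] = 8, the sequence is eventually periodic: after a pre-period of length 4 it cycles with period 6.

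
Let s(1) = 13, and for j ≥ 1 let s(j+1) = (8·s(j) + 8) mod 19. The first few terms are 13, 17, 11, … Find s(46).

Listing terms: s(1) = 13; s(2) = 17; s(3) = 11; s(4) = 1; s(5) = 16; s(6) = 3; s(7) = 13.
The sequence repeats with period 6.
So s(46) = s(1 + ((46-1) mod 6)) = s(4) = 1.

1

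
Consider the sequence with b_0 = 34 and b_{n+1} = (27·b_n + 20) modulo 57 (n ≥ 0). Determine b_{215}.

b_0 = 34,  b_1 = 26,  b_2 = 38,  b_3 = 20,  b_4 = 47,  b_5 = 35,  b_6 = 53,  b_7 = 26.
Since b_7 = b_1 = 26, the sequence is eventually periodic: after a pre-period of length 1 it cycles with period 6.
For n ≥ 1, b_n depends only on (n - 1) mod 6. (215 - 1) mod 6 = 4, so b_{215} = b_5 = 35.

35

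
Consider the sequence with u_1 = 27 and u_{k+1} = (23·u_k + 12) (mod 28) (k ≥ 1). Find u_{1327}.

27

Computing terms: u_1 = 27,  u_2 = 17,  u_3 = 11,  u_4 = 13,  u_5 = 3,  u_6 = 25,  u_7 = 27.
Since u_7 = u_1 = 27, the sequence is periodic with period 6.
(1327 - 1) mod 6 = 0, so u_{1327} = u_1 = 27.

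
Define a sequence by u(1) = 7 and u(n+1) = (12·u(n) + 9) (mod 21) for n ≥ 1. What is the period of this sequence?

6

u(1) = 7; u(2) = 9; u(3) = 12; u(4) = 6; u(5) = 18; u(6) = 15; u(7) = 0; u(8) = 9.
Since u(8) = u(2) = 9, the sequence is eventually periodic: after a pre-period of length 1 it cycles with period 6.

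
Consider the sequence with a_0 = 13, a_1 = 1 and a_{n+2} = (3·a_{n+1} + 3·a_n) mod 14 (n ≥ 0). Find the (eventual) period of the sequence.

42

Computing terms: a_0 = 13,  a_1 = 1,  a_2 = 0,  a_3 = 3,  a_4 = 9,  a_5 = 8,  a_6 = 9,  a_7 = 9,  a_8 = 12,  a_9 = 7,  a_{10} = 1,  a_{11} = 10,  a_{12} = 5,  a_{13} = 3,  a_{14} = 10,  a_{15} = 11,  a_{16} = 7,  a_{17} = 12,  a_{18} = 1,  a_{19} = 11,  a_{20} = 8,  a_{21} = 1,  a_{22} = 13,  a_{23} = 0,  a_{24} = 11,  a_{25} = 5,  a_{26} = 6,  a_{27} = 5,  a_{28} = 5,  a_{29} = 2,  a_{30} = 7,  a_{31} = 13,  a_{32} = 4,  a_{33} = 9,  a_{34} = 11,  a_{35} = 4,  a_{36} = 3,  a_{37} = 7,  a_{38} = 2,  a_{39} = 13,  a_{40} = 3,  a_{41} = 6,  a_{42} = 13,  a_{43} = 1.
Since (a_{42}, a_{43}) = (a_0, a_1) = (13, 1) (two consecutive terms determine the rest), the sequence is periodic with period 42.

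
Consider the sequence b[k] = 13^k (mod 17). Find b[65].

We have b[0] = 1; b[1] = 13; b[2] = 16; b[3] = 4; b[4] = 1.
The sequence repeats with period 4.
(65 - 0) mod 4 = 1, so b[65] = b[1] = 13.

13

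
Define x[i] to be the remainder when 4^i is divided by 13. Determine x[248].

3

Listing terms: x[1] = 4,  x[2] = 3,  x[3] = 12,  x[4] = 9,  x[5] = 10,  x[6] = 1,  x[7] = 4.
Since x[7] = x[1] = 4, the sequence is periodic with period 6.
(248 - 1) mod 6 = 1, so x[248] = x[2] = 3.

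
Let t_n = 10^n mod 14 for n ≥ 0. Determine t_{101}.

12

We have t_0 = 1,  t_1 = 10,  t_2 = 2,  t_3 = 6,  t_4 = 4,  t_5 = 12,  t_6 = 8,  t_7 = 10.
Since t_7 = t_1 = 10, the sequence is eventually periodic: after a pre-period of length 1 it cycles with period 6.
For n ≥ 1, t_n depends only on (n - 1) mod 6. (101 - 1) mod 6 = 4, so t_{101} = t_5 = 12.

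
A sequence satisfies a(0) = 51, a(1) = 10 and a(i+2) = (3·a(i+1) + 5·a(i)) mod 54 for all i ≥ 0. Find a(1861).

Computing terms: a(0) = 51,  a(1) = 10,  a(2) = 15,  a(3) = 41,  a(4) = 36,  a(5) = 43,  a(6) = 39,  a(7) = 8,  a(8) = 3,  a(9) = 49,  a(10) = 0,  a(11) = 29,  a(12) = 33,  a(13) = 28,  a(14) = 33,  a(15) = 23,  a(16) = 18,  a(17) = 7,  a(18) = 3,  a(19) = 44,  a(20) = 39,  a(21) = 13,  a(22) = 18,  a(23) = 11,  a(24) = 15,  a(25) = 46,  a(26) = 51,  a(27) = 5,  a(28) = 0,  a(29) = 25,  a(30) = 21,  a(31) = 26,  a(32) = 21,  a(33) = 31,  a(34) = 36,  a(35) = 47,  a(36) = 51,  a(37) = 10.
The sequence repeats with period 36.
(1861 - 0) mod 36 = 25, so a(1861) = a(25) = 46.

46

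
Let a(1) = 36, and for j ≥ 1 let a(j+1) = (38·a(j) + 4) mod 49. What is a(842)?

0

Listing terms: a(1) = 36,  a(2) = 0,  a(3) = 4,  a(4) = 9,  a(5) = 3,  a(6) = 20,  a(7) = 29,  a(8) = 28,  a(9) = 39,  a(10) = 16,  a(11) = 24,  a(12) = 34,  a(13) = 22,  a(14) = 7,  a(15) = 25,  a(16) = 23,  a(17) = 45,  a(18) = 48,  a(19) = 15,  a(20) = 35,  a(21) = 11,  a(22) = 30,  a(23) = 17,  a(24) = 13,  a(25) = 8,  a(26) = 14,  a(27) = 46,  a(28) = 37,  a(29) = 38,  a(30) = 27,  a(31) = 1,  a(32) = 42,  a(33) = 32,  a(34) = 44,  a(35) = 10,  a(36) = 41,  a(37) = 43,  a(38) = 21,  a(39) = 18,  a(40) = 2,  a(41) = 31,  a(42) = 6,  a(43) = 36.
The sequence repeats with period 42.
(842 - 1) mod 42 = 1, so a(842) = a(2) = 0.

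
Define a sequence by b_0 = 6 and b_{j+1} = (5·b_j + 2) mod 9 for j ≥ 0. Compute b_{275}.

b_0 = 6, b_1 = 5, b_2 = 0, b_3 = 2, b_4 = 3, b_5 = 8, b_6 = 6.
Since b_6 = b_0 = 6, the sequence is periodic with period 6.
(275 - 0) mod 6 = 5, so b_{275} = b_5 = 8.

8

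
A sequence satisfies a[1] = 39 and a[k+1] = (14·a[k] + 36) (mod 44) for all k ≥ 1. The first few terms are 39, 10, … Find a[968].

We have a[1] = 39; a[2] = 10; a[3] = 0; a[4] = 36; a[5] = 12; a[6] = 28; a[7] = 32; a[8] = 0.
Since a[8] = a[3] = 0, the sequence is eventually periodic: after a pre-period of length 2 it cycles with period 5.
For k ≥ 3, a[k] depends only on (k - 3) mod 5. (968 - 3) mod 5 = 0, so a[968] = a[3] = 0.

0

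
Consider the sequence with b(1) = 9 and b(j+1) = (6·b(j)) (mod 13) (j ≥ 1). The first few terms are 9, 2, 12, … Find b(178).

b(1) = 9, b(2) = 2, b(3) = 12, b(4) = 7, b(5) = 3, b(6) = 5, b(7) = 4, b(8) = 11, b(9) = 1, b(10) = 6, b(11) = 10, b(12) = 8, b(13) = 9.
The sequence repeats with period 12.
So b(178) = b(1 + ((178-1) mod 12)) = b(10) = 6.

6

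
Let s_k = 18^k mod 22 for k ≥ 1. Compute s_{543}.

2

We have s_1 = 18,  s_2 = 16,  s_3 = 2,  s_4 = 14,  s_5 = 10,  s_6 = 4,  s_7 = 6,  s_8 = 20,  s_9 = 8,  s_{10} = 12,  s_{11} = 18.
Since s_{11} = s_1 = 18, the sequence is periodic with period 10.
So s_{543} = s_{1 + ((543-1) mod 10)} = s_3 = 2.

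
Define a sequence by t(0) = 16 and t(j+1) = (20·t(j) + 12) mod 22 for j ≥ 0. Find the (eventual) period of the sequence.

t(0) = 16,  t(1) = 2,  t(2) = 8,  t(3) = 18,  t(4) = 20,  t(5) = 16.
The sequence repeats with period 5.

5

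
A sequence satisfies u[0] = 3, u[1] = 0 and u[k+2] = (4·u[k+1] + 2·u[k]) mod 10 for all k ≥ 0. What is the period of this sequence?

4

u[0] = 3,  u[1] = 0,  u[2] = 6,  u[3] = 4,  u[4] = 8,  u[5] = 0,  u[6] = 6.
Since (u[5], u[6]) = (u[1], u[2]) = (0, 6) (two consecutive terms determine the rest), the sequence is eventually periodic: after a pre-period of length 1 it cycles with period 4.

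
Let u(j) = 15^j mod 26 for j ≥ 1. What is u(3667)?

11

We have u(1) = 15,  u(2) = 17,  u(3) = 21,  u(4) = 3,  u(5) = 19,  u(6) = 25,  u(7) = 11,  u(8) = 9,  u(9) = 5,  u(10) = 23,  u(11) = 7,  u(12) = 1,  u(13) = 15.
Since u(13) = u(1) = 15, the sequence is periodic with period 12.
So u(3667) = u(1 + ((3667-1) mod 12)) = u(7) = 11.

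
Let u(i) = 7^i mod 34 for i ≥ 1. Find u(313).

27

We have u(1) = 7, u(2) = 15, u(3) = 3, u(4) = 21, u(5) = 11, u(6) = 9, u(7) = 29, u(8) = 33, u(9) = 27, u(10) = 19, u(11) = 31, u(12) = 13, u(13) = 23, u(14) = 25, u(15) = 5, u(16) = 1, u(17) = 7.
Since u(17) = u(1) = 7, the sequence is periodic with period 16.
So u(313) = u(1 + ((313-1) mod 16)) = u(9) = 27.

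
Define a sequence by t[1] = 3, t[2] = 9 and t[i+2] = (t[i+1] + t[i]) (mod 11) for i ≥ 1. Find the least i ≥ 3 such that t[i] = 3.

11

Computing terms: t[1] = 3,  t[2] = 9,  t[3] = 1,  t[4] = 10,  t[5] = 0,  t[6] = 10,  t[7] = 10,  t[8] = 9,  t[9] = 8,  t[10] = 6,  t[11] = 3,  t[12] = 9.
The sequence repeats with period 10.
The value 3 next appears (with i ≥ 3) at t[11].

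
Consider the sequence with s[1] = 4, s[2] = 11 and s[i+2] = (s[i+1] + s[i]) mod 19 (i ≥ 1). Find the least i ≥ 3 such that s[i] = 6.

Computing terms: s[1] = 4, s[2] = 11, s[3] = 15, s[4] = 7, s[5] = 3, s[6] = 10, s[7] = 13, s[8] = 4, s[9] = 17, s[10] = 2, s[11] = 0, s[12] = 2, s[13] = 2, s[14] = 4, s[15] = 6, s[16] = 10, s[17] = 16, s[18] = 7, s[19] = 4, s[20] = 11.
The sequence repeats with period 18.
The value 6 first appears (with i ≥ 3) at s[15].

15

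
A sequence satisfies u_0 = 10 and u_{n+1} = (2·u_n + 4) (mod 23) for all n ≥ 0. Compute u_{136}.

13

u_0 = 10; u_1 = 1; u_2 = 6; u_3 = 16; u_4 = 13; u_5 = 7; u_6 = 18; u_7 = 17; u_8 = 15; u_9 = 11; u_{10} = 3; u_{11} = 10.
Since u_{11} = u_0 = 10, the sequence is periodic with period 11.
So u_{136} = u_{0 + ((136-0) mod 11)} = u_4 = 13.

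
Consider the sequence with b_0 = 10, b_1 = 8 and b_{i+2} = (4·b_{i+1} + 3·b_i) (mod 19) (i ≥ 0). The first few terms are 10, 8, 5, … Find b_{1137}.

6

b_0 = 10; b_1 = 8; b_2 = 5; b_3 = 6; b_4 = 1; b_5 = 3; b_6 = 15; b_7 = 12; b_8 = 17; b_9 = 9; b_{10} = 11; b_{11} = 14; b_{12} = 13; b_{13} = 18; b_{14} = 16; b_{15} = 4; b_{16} = 7; b_{17} = 2; b_{18} = 10; b_{19} = 8.
The sequence repeats with period 18.
(1137 - 0) mod 18 = 3, so b_{1137} = b_3 = 6.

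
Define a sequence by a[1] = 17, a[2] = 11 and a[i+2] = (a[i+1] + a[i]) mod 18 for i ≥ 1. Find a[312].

We have a[1] = 17, a[2] = 11, a[3] = 10, a[4] = 3, a[5] = 13, a[6] = 16, a[7] = 11, a[8] = 9, a[9] = 2, a[10] = 11, a[11] = 13, a[12] = 6, a[13] = 1, a[14] = 7, a[15] = 8, a[16] = 15, a[17] = 5, a[18] = 2, a[19] = 7, a[20] = 9, a[21] = 16, a[22] = 7, a[23] = 5, a[24] = 12, a[25] = 17, a[26] = 11.
Since (a[25], a[26]) = (a[1], a[2]) = (17, 11) (two consecutive terms determine the rest), the sequence is periodic with period 24.
So a[312] = a[1 + ((312-1) mod 24)] = a[24] = 12.

12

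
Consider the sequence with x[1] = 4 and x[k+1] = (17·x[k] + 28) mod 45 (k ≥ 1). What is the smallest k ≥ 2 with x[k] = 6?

Computing terms: x[1] = 4,  x[2] = 6,  x[3] = 40,  x[4] = 33,  x[5] = 4.
The sequence repeats with period 4.
The value 6 first appears (with k ≥ 2) at x[2].

2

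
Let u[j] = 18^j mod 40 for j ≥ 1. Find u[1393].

Listing terms: u[1] = 18, u[2] = 4, u[3] = 32, u[4] = 16, u[5] = 8, u[6] = 24, u[7] = 32.
Since u[7] = u[3] = 32, the sequence is eventually periodic: after a pre-period of length 2 it cycles with period 4.
For j ≥ 3, u[j] depends only on (j - 3) mod 4. (1393 - 3) mod 4 = 2, so u[1393] = u[5] = 8.

8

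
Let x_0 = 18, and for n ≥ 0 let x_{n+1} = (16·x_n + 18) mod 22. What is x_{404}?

0

We have x_0 = 18; x_1 = 20; x_2 = 8; x_3 = 14; x_4 = 0; x_5 = 18.
The sequence repeats with period 5.
(404 - 0) mod 5 = 4, so x_{404} = x_4 = 0.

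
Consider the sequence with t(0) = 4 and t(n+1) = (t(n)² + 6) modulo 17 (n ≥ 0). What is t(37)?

t(0) = 4; t(1) = 5; t(2) = 14; t(3) = 15; t(4) = 10; t(5) = 4.
Since t(5) = t(0) = 4, the sequence is periodic with period 5.
(37 - 0) mod 5 = 2, so t(37) = t(2) = 14.

14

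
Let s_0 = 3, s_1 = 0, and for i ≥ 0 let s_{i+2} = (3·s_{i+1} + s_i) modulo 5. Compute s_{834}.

Computing terms: s_0 = 3,  s_1 = 0,  s_2 = 3,  s_3 = 4,  s_4 = 0,  s_5 = 4,  s_6 = 2,  s_7 = 0,  s_8 = 2,  s_9 = 1,  s_{10} = 0,  s_{11} = 1,  s_{12} = 3,  s_{13} = 0.
Since (s_{12}, s_{13}) = (s_0, s_1) = (3, 0) (two consecutive terms determine the rest), the sequence is periodic with period 12.
So s_{834} = s_{0 + ((834-0) mod 12)} = s_6 = 2.

2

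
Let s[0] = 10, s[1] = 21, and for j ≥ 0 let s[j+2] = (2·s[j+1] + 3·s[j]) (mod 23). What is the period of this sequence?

22

Computing terms: s[0] = 10, s[1] = 21, s[2] = 3, s[3] = 0, s[4] = 9, s[5] = 18, s[6] = 17, s[7] = 19, s[8] = 20, s[9] = 5, s[10] = 1, s[11] = 17, s[12] = 14, s[13] = 10, s[14] = 16, s[15] = 16, s[16] = 11, s[17] = 1, s[18] = 12, s[19] = 4, s[20] = 21, s[21] = 8, s[22] = 10, s[23] = 21.
The sequence repeats with period 22.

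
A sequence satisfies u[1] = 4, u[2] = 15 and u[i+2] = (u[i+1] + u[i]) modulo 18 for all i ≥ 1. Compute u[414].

15

Listing terms: u[1] = 4; u[2] = 15; u[3] = 1; u[4] = 16; u[5] = 17; u[6] = 15; u[7] = 14; u[8] = 11; u[9] = 7; u[10] = 0; u[11] = 7; u[12] = 7; u[13] = 14; u[14] = 3; u[15] = 17; u[16] = 2; u[17] = 1; u[18] = 3; u[19] = 4; u[20] = 7; u[21] = 11; u[22] = 0; u[23] = 11; u[24] = 11; u[25] = 4; u[26] = 15.
Since (u[25], u[26]) = (u[1], u[2]) = (4, 15) (two consecutive terms determine the rest), the sequence is periodic with period 24.
(414 - 1) mod 24 = 5, so u[414] = u[6] = 15.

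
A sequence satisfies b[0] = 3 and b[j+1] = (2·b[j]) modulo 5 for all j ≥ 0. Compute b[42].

Listing terms: b[0] = 3; b[1] = 1; b[2] = 2; b[3] = 4; b[4] = 3.
The sequence repeats with period 4.
So b[42] = b[0 + ((42-0) mod 4)] = b[2] = 2.

2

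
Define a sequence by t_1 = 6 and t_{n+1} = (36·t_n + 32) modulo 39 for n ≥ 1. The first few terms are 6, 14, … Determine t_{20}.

Computing terms: t_1 = 6,  t_2 = 14,  t_3 = 29,  t_4 = 23,  t_5 = 2,  t_6 = 26,  t_7 = 32,  t_8 = 14.
Since t_8 = t_2 = 14, the sequence is eventually periodic: after a pre-period of length 1 it cycles with period 6.
For n ≥ 2, t_n depends only on (n - 2) mod 6. (20 - 2) mod 6 = 0, so t_{20} = t_2 = 14.

14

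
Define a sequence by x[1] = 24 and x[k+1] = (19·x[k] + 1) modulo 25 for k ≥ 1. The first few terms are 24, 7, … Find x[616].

We have x[1] = 24, x[2] = 7, x[3] = 9, x[4] = 22, x[5] = 19, x[6] = 12, x[7] = 4, x[8] = 2, x[9] = 14, x[10] = 17, x[11] = 24.
Since x[11] = x[1] = 24, the sequence is periodic with period 10.
(616 - 1) mod 10 = 5, so x[616] = x[6] = 12.

12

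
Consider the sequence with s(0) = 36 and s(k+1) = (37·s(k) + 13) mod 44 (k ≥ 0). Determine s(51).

Listing terms: s(0) = 36, s(1) = 25, s(2) = 14, s(3) = 3, s(4) = 36.
Since s(4) = s(0) = 36, the sequence is periodic with period 4.
(51 - 0) mod 4 = 3, so s(51) = s(3) = 3.

3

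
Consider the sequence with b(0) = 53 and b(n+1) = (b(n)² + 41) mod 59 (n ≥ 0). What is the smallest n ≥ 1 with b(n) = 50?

6

b(0) = 53, b(1) = 18, b(2) = 11, b(3) = 44, b(4) = 30, b(5) = 56, b(6) = 50, b(7) = 4, b(8) = 57, b(9) = 45, b(10) = 1, b(11) = 42, b(12) = 35, b(13) = 27, b(14) = 3, b(15) = 50.
Since b(15) = b(6) = 50, the sequence is eventually periodic: after a pre-period of length 6 it cycles with period 9.
The value 50 first appears (with n ≥ 1) at b(6).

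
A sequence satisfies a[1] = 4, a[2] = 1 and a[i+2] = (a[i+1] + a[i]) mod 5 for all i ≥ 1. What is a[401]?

Computing terms: a[1] = 4,  a[2] = 1,  a[3] = 0,  a[4] = 1,  a[5] = 1,  a[6] = 2,  a[7] = 3,  a[8] = 0,  a[9] = 3,  a[10] = 3,  a[11] = 1,  a[12] = 4,  a[13] = 0,  a[14] = 4,  a[15] = 4,  a[16] = 3,  a[17] = 2,  a[18] = 0,  a[19] = 2,  a[20] = 2,  a[21] = 4,  a[22] = 1.
The sequence repeats with period 20.
So a[401] = a[1 + ((401-1) mod 20)] = a[1] = 4.

4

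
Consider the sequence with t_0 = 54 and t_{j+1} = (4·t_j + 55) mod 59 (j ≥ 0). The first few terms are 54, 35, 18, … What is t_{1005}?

t_0 = 54, t_1 = 35, t_2 = 18, t_3 = 9, t_4 = 32, t_5 = 6, t_6 = 20, t_7 = 17, t_8 = 5, t_9 = 16, t_{10} = 1, t_{11} = 0, t_{12} = 55, t_{13} = 39, t_{14} = 34, t_{15} = 14, t_{16} = 52, t_{17} = 27, t_{18} = 45, t_{19} = 58, t_{20} = 51, t_{21} = 23, t_{22} = 29, t_{23} = 53, t_{24} = 31, t_{25} = 2, t_{26} = 4, t_{27} = 12, t_{28} = 44, t_{29} = 54.
Since t_{29} = t_0 = 54, the sequence is periodic with period 29.
So t_{1005} = t_{0 + ((1005-0) mod 29)} = t_{19} = 58.

58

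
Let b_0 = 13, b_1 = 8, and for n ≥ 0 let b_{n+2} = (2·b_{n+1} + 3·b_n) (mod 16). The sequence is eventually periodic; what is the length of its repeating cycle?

16

We have b_0 = 13, b_1 = 8, b_2 = 7, b_3 = 6, b_4 = 1, b_5 = 4, b_6 = 11, b_7 = 2, b_8 = 5, b_9 = 0, b_{10} = 15, b_{11} = 14, b_{12} = 9, b_{13} = 12, b_{14} = 3, b_{15} = 10, b_{16} = 13, b_{17} = 8.
Since (b_{16}, b_{17}) = (b_0, b_1) = (13, 8) (two consecutive terms determine the rest), the sequence is periodic with period 16.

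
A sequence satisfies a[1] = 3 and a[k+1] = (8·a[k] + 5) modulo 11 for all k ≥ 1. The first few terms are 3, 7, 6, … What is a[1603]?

a[1] = 3, a[2] = 7, a[3] = 6, a[4] = 9, a[5] = 0, a[6] = 5, a[7] = 1, a[8] = 2, a[9] = 10, a[10] = 8, a[11] = 3.
The sequence repeats with period 10.
So a[1603] = a[1 + ((1603-1) mod 10)] = a[3] = 6.

6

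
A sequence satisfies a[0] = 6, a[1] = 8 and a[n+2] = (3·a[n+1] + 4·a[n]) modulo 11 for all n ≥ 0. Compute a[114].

Computing terms: a[0] = 6,  a[1] = 8,  a[2] = 4,  a[3] = 0,  a[4] = 5,  a[5] = 4,  a[6] = 10,  a[7] = 2,  a[8] = 2,  a[9] = 3,  a[10] = 6,  a[11] = 8.
The sequence repeats with period 10.
So a[114] = a[0 + ((114-0) mod 10)] = a[4] = 5.

5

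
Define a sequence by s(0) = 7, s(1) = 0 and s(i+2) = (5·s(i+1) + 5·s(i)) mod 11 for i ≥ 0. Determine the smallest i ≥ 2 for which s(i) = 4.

Listing terms: s(0) = 7, s(1) = 0, s(2) = 2, s(3) = 10, s(4) = 5, s(5) = 9, s(6) = 4, s(7) = 10, s(8) = 4, s(9) = 4, s(10) = 7, s(11) = 0.
The sequence repeats with period 10.
The value 4 first appears (with i ≥ 2) at s(6).

6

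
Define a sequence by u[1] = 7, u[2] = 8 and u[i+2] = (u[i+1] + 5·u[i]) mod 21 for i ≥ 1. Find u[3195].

We have u[1] = 7; u[2] = 8; u[3] = 1; u[4] = 20; u[5] = 4; u[6] = 20; u[7] = 19; u[8] = 14; u[9] = 4; u[10] = 11; u[11] = 10; u[12] = 2; u[13] = 10; u[14] = 20; u[15] = 7; u[16] = 2; u[17] = 16; u[18] = 5; u[19] = 1; u[20] = 5; u[21] = 10; u[22] = 14; u[23] = 1; u[24] = 8; u[25] = 13; u[26] = 11; u[27] = 13; u[28] = 5; u[29] = 7; u[30] = 11; u[31] = 4; u[32] = 17; u[33] = 16; u[34] = 17; u[35] = 13; u[36] = 14; u[37] = 16; u[38] = 2; u[39] = 19; u[40] = 8; u[41] = 19; u[42] = 17; u[43] = 7; u[44] = 8.
The sequence repeats with period 42.
(3195 - 1) mod 42 = 2, so u[3195] = u[3] = 1.

1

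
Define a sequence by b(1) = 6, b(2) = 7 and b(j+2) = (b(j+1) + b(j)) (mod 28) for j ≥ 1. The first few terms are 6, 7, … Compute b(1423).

26

We have b(1) = 6, b(2) = 7, b(3) = 13, b(4) = 20, b(5) = 5, b(6) = 25, b(7) = 2, b(8) = 27, b(9) = 1, b(10) = 0, b(11) = 1, b(12) = 1, b(13) = 2, b(14) = 3, b(15) = 5, b(16) = 8, b(17) = 13, b(18) = 21, b(19) = 6, b(20) = 27, b(21) = 5, b(22) = 4, b(23) = 9, b(24) = 13, b(25) = 22, b(26) = 7, b(27) = 1, b(28) = 8, b(29) = 9, b(30) = 17, b(31) = 26, b(32) = 15, b(33) = 13, b(34) = 0, b(35) = 13, b(36) = 13, b(37) = 26, b(38) = 11, b(39) = 9, b(40) = 20, b(41) = 1, b(42) = 21, b(43) = 22, b(44) = 15, b(45) = 9, b(46) = 24, b(47) = 5, b(48) = 1, b(49) = 6, b(50) = 7.
Since (b(49), b(50)) = (b(1), b(2)) = (6, 7) (two consecutive terms determine the rest), the sequence is periodic with period 48.
So b(1423) = b(1 + ((1423-1) mod 48)) = b(31) = 26.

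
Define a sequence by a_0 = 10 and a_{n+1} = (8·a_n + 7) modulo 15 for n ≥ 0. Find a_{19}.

We have a_0 = 10; a_1 = 12; a_2 = 13; a_3 = 6; a_4 = 10.
The sequence repeats with period 4.
(19 - 0) mod 4 = 3, so a_{19} = a_3 = 6.

6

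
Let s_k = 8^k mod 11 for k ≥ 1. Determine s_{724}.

4

Computing terms: s_1 = 8, s_2 = 9, s_3 = 6, s_4 = 4, s_5 = 10, s_6 = 3, s_7 = 2, s_8 = 5, s_9 = 7, s_{10} = 1, s_{11} = 8.
Since s_{11} = s_1 = 8, the sequence is periodic with period 10.
(724 - 1) mod 10 = 3, so s_{724} = s_4 = 4.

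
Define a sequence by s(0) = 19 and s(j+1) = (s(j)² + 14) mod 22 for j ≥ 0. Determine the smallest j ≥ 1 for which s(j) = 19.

3

We have s(0) = 19, s(1) = 1, s(2) = 15, s(3) = 19.
Since s(3) = s(0) = 19, the sequence is periodic with period 3.
The value 19 next appears (with j ≥ 1) at s(3).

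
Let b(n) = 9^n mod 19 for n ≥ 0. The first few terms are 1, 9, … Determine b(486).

1

We have b(0) = 1, b(1) = 9, b(2) = 5, b(3) = 7, b(4) = 6, b(5) = 16, b(6) = 11, b(7) = 4, b(8) = 17, b(9) = 1.
Since b(9) = b(0) = 1, the sequence is periodic with period 9.
So b(486) = b(0 + ((486-0) mod 9)) = b(0) = 1.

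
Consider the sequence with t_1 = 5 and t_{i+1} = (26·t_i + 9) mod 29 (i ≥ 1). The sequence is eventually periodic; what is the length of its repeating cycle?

Computing terms: t_1 = 5, t_2 = 23, t_3 = 27, t_4 = 15, t_5 = 22, t_6 = 1, t_7 = 6, t_8 = 20, t_9 = 7, t_{10} = 17, t_{11} = 16, t_{12} = 19, t_{13} = 10, t_{14} = 8, t_{15} = 14, t_{16} = 25, t_{17} = 21, t_{18} = 4, t_{19} = 26, t_{20} = 18, t_{21} = 13, t_{22} = 28, t_{23} = 12, t_{24} = 2, t_{25} = 3, t_{26} = 0, t_{27} = 9, t_{28} = 11, t_{29} = 5.
The sequence repeats with period 28.

28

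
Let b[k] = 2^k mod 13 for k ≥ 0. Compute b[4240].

We have b[0] = 1,  b[1] = 2,  b[2] = 4,  b[3] = 8,  b[4] = 3,  b[5] = 6,  b[6] = 12,  b[7] = 11,  b[8] = 9,  b[9] = 5,  b[10] = 10,  b[11] = 7,  b[12] = 1.
The sequence repeats with period 12.
(4240 - 0) mod 12 = 4, so b[4240] = b[4] = 3.

3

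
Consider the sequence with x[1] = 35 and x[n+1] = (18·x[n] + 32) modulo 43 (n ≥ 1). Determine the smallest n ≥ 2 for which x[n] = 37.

3

x[1] = 35,  x[2] = 17,  x[3] = 37,  x[4] = 10,  x[5] = 40,  x[6] = 21,  x[7] = 23,  x[8] = 16,  x[9] = 19,  x[10] = 30,  x[11] = 13,  x[12] = 8,  x[13] = 4,  x[14] = 18,  x[15] = 12,  x[16] = 33,  x[17] = 24,  x[18] = 34,  x[19] = 42,  x[20] = 14,  x[21] = 26,  x[22] = 27,  x[23] = 2,  x[24] = 25,  x[25] = 9,  x[26] = 22,  x[27] = 41,  x[28] = 39,  x[29] = 3,  x[30] = 0,  x[31] = 32,  x[32] = 6,  x[33] = 11,  x[34] = 15,  x[35] = 1,  x[36] = 7,  x[37] = 29,  x[38] = 38,  x[39] = 28,  x[40] = 20,  x[41] = 5,  x[42] = 36,  x[43] = 35.
Since x[43] = x[1] = 35, the sequence is periodic with period 42.
The value 37 first appears (with n ≥ 2) at x[3].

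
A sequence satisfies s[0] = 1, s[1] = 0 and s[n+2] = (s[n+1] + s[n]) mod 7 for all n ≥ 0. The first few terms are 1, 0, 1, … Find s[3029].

s[0] = 1; s[1] = 0; s[2] = 1; s[3] = 1; s[4] = 2; s[5] = 3; s[6] = 5; s[7] = 1; s[8] = 6; s[9] = 0; s[10] = 6; s[11] = 6; s[12] = 5; s[13] = 4; s[14] = 2; s[15] = 6; s[16] = 1; s[17] = 0.
Since (s[16], s[17]) = (s[0], s[1]) = (1, 0) (two consecutive terms determine the rest), the sequence is periodic with period 16.
So s[3029] = s[0 + ((3029-0) mod 16)] = s[5] = 3.

3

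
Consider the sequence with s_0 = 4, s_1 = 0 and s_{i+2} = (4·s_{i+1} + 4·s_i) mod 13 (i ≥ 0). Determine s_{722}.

0

We have s_0 = 4,  s_1 = 0,  s_2 = 3,  s_3 = 12,  s_4 = 8,  s_5 = 2,  s_6 = 1,  s_7 = 12,  s_8 = 0,  s_9 = 9,  s_{10} = 10,  s_{11} = 11,  s_{12} = 6,  s_{13} = 3,  s_{14} = 10,  s_{15} = 0,  s_{16} = 1,  s_{17} = 4,  s_{18} = 7,  s_{19} = 5,  s_{20} = 9,  s_{21} = 4,  s_{22} = 0.
The sequence repeats with period 21.
So s_{722} = s_{0 + ((722-0) mod 21)} = s_8 = 0.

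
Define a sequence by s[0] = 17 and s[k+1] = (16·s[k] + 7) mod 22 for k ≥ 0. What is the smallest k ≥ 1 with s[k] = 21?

Computing terms: s[0] = 17,  s[1] = 15,  s[2] = 5,  s[3] = 21,  s[4] = 13,  s[5] = 17.
The sequence repeats with period 5.
The value 21 first appears (with k ≥ 1) at s[3].

3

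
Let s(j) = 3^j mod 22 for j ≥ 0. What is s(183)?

s(0) = 1, s(1) = 3, s(2) = 9, s(3) = 5, s(4) = 15, s(5) = 1.
The sequence repeats with period 5.
(183 - 0) mod 5 = 3, so s(183) = s(3) = 5.

5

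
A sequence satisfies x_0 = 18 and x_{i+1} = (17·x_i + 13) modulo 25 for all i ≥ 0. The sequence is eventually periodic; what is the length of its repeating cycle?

20

x_0 = 18; x_1 = 19; x_2 = 11; x_3 = 0; x_4 = 13; x_5 = 9; x_6 = 16; x_7 = 10; x_8 = 8; x_9 = 24; x_{10} = 21; x_{11} = 20; x_{12} = 3; x_{13} = 14; x_{14} = 1; x_{15} = 5; x_{16} = 23; x_{17} = 4; x_{18} = 6; x_{19} = 15; x_{20} = 18.
The sequence repeats with period 20.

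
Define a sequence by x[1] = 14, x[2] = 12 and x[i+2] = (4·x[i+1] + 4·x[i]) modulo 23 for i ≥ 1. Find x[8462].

21

Computing terms: x[1] = 14,  x[2] = 12,  x[3] = 12,  x[4] = 4,  x[5] = 18,  x[6] = 19,  x[7] = 10,  x[8] = 1,  x[9] = 21,  x[10] = 19,  x[11] = 22,  x[12] = 3,  x[13] = 8,  x[14] = 21,  x[15] = 1,  x[16] = 19,  x[17] = 11,  x[18] = 5,  x[19] = 18,  x[20] = 0,  x[21] = 3,  x[22] = 12,  x[23] = 14,  x[24] = 12.
Since (x[23], x[24]) = (x[1], x[2]) = (14, 12) (two consecutive terms determine the rest), the sequence is periodic with period 22.
(8462 - 1) mod 22 = 13, so x[8462] = x[14] = 21.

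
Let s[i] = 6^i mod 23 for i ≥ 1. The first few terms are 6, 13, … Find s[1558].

Computing terms: s[1] = 6; s[2] = 13; s[3] = 9; s[4] = 8; s[5] = 2; s[6] = 12; s[7] = 3; s[8] = 18; s[9] = 16; s[10] = 4; s[11] = 1; s[12] = 6.
The sequence repeats with period 11.
(1558 - 1) mod 11 = 6, so s[1558] = s[7] = 3.

3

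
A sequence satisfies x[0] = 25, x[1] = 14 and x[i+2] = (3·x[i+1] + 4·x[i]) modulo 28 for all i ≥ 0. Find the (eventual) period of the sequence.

6

x[0] = 25; x[1] = 14; x[2] = 2; x[3] = 6; x[4] = 26; x[5] = 18; x[6] = 18; x[7] = 14; x[8] = 2.
Since (x[7], x[8]) = (x[1], x[2]) = (14, 2) (two consecutive terms determine the rest), the sequence is eventually periodic: after a pre-period of length 1 it cycles with period 6.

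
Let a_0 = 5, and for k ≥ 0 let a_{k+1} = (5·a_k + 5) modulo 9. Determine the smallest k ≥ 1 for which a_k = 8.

a_0 = 5,  a_1 = 3,  a_2 = 2,  a_3 = 6,  a_4 = 8,  a_5 = 0,  a_6 = 5.
The sequence repeats with period 6.
The value 8 first appears (with k ≥ 1) at a_4.

4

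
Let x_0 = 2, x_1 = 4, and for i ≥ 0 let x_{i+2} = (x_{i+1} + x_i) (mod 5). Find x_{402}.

We have x_0 = 2, x_1 = 4, x_2 = 1, x_3 = 0, x_4 = 1, x_5 = 1, x_6 = 2, x_7 = 3, x_8 = 0, x_9 = 3, x_{10} = 3, x_{11} = 1, x_{12} = 4, x_{13} = 0, x_{14} = 4, x_{15} = 4, x_{16} = 3, x_{17} = 2, x_{18} = 0, x_{19} = 2, x_{20} = 2, x_{21} = 4.
The sequence repeats with period 20.
So x_{402} = x_{0 + ((402-0) mod 20)} = x_2 = 1.

1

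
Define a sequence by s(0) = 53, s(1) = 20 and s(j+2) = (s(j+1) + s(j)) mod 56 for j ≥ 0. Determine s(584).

s(0) = 53, s(1) = 20, s(2) = 17, s(3) = 37, s(4) = 54, s(5) = 35, s(6) = 33, s(7) = 12, s(8) = 45, s(9) = 1, s(10) = 46, s(11) = 47, s(12) = 37, s(13) = 28, s(14) = 9, s(15) = 37, s(16) = 46, s(17) = 27, s(18) = 17, s(19) = 44, s(20) = 5, s(21) = 49, s(22) = 54, s(23) = 47, s(24) = 45, s(25) = 36, s(26) = 25, s(27) = 5, s(28) = 30, s(29) = 35, s(30) = 9, s(31) = 44, s(32) = 53, s(33) = 41, s(34) = 38, s(35) = 23, s(36) = 5, s(37) = 28, s(38) = 33, s(39) = 5, s(40) = 38, s(41) = 43, s(42) = 25, s(43) = 12, s(44) = 37, s(45) = 49, s(46) = 30, s(47) = 23, s(48) = 53, s(49) = 20.
Since (s(48), s(49)) = (s(0), s(1)) = (53, 20) (two consecutive terms determine the rest), the sequence is periodic with period 48.
(584 - 0) mod 48 = 8, so s(584) = s(8) = 45.

45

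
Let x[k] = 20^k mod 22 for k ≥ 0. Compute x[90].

x[0] = 1; x[1] = 20; x[2] = 4; x[3] = 14; x[4] = 16; x[5] = 12; x[6] = 20.
Since x[6] = x[1] = 20, the sequence is eventually periodic: after a pre-period of length 1 it cycles with period 5.
For k ≥ 1, x[k] depends only on (k - 1) mod 5. (90 - 1) mod 5 = 4, so x[90] = x[5] = 12.

12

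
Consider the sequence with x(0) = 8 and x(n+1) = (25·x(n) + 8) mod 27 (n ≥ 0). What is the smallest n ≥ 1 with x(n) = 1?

19

Computing terms: x(0) = 8,  x(1) = 19,  x(2) = 24,  x(3) = 14,  x(4) = 7,  x(5) = 21,  x(6) = 20,  x(7) = 22,  x(8) = 18,  x(9) = 26,  x(10) = 10,  x(11) = 15,  x(12) = 5,  x(13) = 25,  x(14) = 12,  x(15) = 11,  x(16) = 13,  x(17) = 9,  x(18) = 17,  x(19) = 1,  x(20) = 6,  x(21) = 23,  x(22) = 16,  x(23) = 3,  x(24) = 2,  x(25) = 4,  x(26) = 0,  x(27) = 8.
Since x(27) = x(0) = 8, the sequence is periodic with period 27.
The value 1 first appears (with n ≥ 1) at x(19).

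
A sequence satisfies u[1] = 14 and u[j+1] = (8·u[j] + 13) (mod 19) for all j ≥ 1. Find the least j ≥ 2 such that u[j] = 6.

3

We have u[1] = 14, u[2] = 11, u[3] = 6, u[4] = 4, u[5] = 7, u[6] = 12, u[7] = 14.
The sequence repeats with period 6.
The value 6 first appears (with j ≥ 2) at u[3].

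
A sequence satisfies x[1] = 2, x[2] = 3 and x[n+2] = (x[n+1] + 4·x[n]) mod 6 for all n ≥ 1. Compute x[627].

We have x[1] = 2,  x[2] = 3,  x[3] = 5,  x[4] = 5,  x[5] = 1,  x[6] = 3,  x[7] = 1,  x[8] = 1,  x[9] = 5,  x[10] = 3,  x[11] = 5.
Since (x[10], x[11]) = (x[2], x[3]) = (3, 5) (two consecutive terms determine the rest), the sequence is eventually periodic: after a pre-period of length 1 it cycles with period 8.
For n ≥ 2, x[n] depends only on (n - 2) mod 8. (627 - 2) mod 8 = 1, so x[627] = x[3] = 5.

5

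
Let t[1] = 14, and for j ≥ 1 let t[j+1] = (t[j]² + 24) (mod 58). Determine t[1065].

Computing terms: t[1] = 14; t[2] = 46; t[3] = 52; t[4] = 2; t[5] = 28; t[6] = 54; t[7] = 40; t[8] = 0; t[9] = 24; t[10] = 20; t[11] = 18; t[12] = 0.
Since t[12] = t[8] = 0, the sequence is eventually periodic: after a pre-period of length 7 it cycles with period 4.
For j ≥ 8, t[j] depends only on (j - 8) mod 4. (1065 - 8) mod 4 = 1, so t[1065] = t[9] = 24.

24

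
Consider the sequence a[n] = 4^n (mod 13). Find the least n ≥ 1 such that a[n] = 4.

We have a[0] = 1,  a[1] = 4,  a[2] = 3,  a[3] = 12,  a[4] = 9,  a[5] = 10,  a[6] = 1.
The sequence repeats with period 6.
The value 4 first appears (with n ≥ 1) at a[1].

1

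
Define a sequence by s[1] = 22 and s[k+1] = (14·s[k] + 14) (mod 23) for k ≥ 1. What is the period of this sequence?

Computing terms: s[1] = 22, s[2] = 0, s[3] = 14, s[4] = 3, s[5] = 10, s[6] = 16, s[7] = 8, s[8] = 11, s[9] = 7, s[10] = 20, s[11] = 18, s[12] = 13, s[13] = 12, s[14] = 21, s[15] = 9, s[16] = 2, s[17] = 19, s[18] = 4, s[19] = 1, s[20] = 5, s[21] = 15, s[22] = 17, s[23] = 22.
The sequence repeats with period 22.

22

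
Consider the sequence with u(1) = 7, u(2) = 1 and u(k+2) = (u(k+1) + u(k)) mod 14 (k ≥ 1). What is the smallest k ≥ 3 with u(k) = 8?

3

u(1) = 7, u(2) = 1, u(3) = 8, u(4) = 9, u(5) = 3, u(6) = 12, u(7) = 1, u(8) = 13, u(9) = 0, u(10) = 13, u(11) = 13, u(12) = 12, u(13) = 11, u(14) = 9, u(15) = 6, u(16) = 1, u(17) = 7, u(18) = 8, u(19) = 1, u(20) = 9, u(21) = 10, u(22) = 5, u(23) = 1, u(24) = 6, u(25) = 7, u(26) = 13, u(27) = 6, u(28) = 5, u(29) = 11, u(30) = 2, u(31) = 13, u(32) = 1, u(33) = 0, u(34) = 1, u(35) = 1, u(36) = 2, u(37) = 3, u(38) = 5, u(39) = 8, u(40) = 13, u(41) = 7, u(42) = 6, u(43) = 13, u(44) = 5, u(45) = 4, u(46) = 9, u(47) = 13, u(48) = 8, u(49) = 7, u(50) = 1.
Since (u(49), u(50)) = (u(1), u(2)) = (7, 1) (two consecutive terms determine the rest), the sequence is periodic with period 48.
The value 8 first appears (with k ≥ 3) at u(3).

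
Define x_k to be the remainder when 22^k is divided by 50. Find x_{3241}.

Listing terms: x_1 = 22, x_2 = 34, x_3 = 48, x_4 = 6, x_5 = 32, x_6 = 4, x_7 = 38, x_8 = 36, x_9 = 42, x_{10} = 24, x_{11} = 28, x_{12} = 16, x_{13} = 2, x_{14} = 44, x_{15} = 18, x_{16} = 46, x_{17} = 12, x_{18} = 14, x_{19} = 8, x_{20} = 26, x_{21} = 22.
Since x_{21} = x_1 = 22, the sequence is periodic with period 20.
(3241 - 1) mod 20 = 0, so x_{3241} = x_1 = 22.

22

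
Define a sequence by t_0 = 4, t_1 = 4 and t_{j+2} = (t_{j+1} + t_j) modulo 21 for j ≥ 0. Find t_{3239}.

Listing terms: t_0 = 4,  t_1 = 4,  t_2 = 8,  t_3 = 12,  t_4 = 20,  t_5 = 11,  t_6 = 10,  t_7 = 0,  t_8 = 10,  t_9 = 10,  t_{10} = 20,  t_{11} = 9,  t_{12} = 8,  t_{13} = 17,  t_{14} = 4,  t_{15} = 0,  t_{16} = 4,  t_{17} = 4.
The sequence repeats with period 16.
(3239 - 0) mod 16 = 7, so t_{3239} = t_7 = 0.

0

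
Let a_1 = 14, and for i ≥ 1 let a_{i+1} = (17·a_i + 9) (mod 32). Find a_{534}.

Listing terms: a_1 = 14; a_2 = 23; a_3 = 16; a_4 = 25; a_5 = 18; a_6 = 27; a_7 = 20; a_8 = 29; a_9 = 22; a_{10} = 31; a_{11} = 24; a_{12} = 1; a_{13} = 26; a_{14} = 3; a_{15} = 28; a_{16} = 5; a_{17} = 30; a_{18} = 7; a_{19} = 0; a_{20} = 9; a_{21} = 2; a_{22} = 11; a_{23} = 4; a_{24} = 13; a_{25} = 6; a_{26} = 15; a_{27} = 8; a_{28} = 17; a_{29} = 10; a_{30} = 19; a_{31} = 12; a_{32} = 21; a_{33} = 14.
The sequence repeats with period 32.
So a_{534} = a_{1 + ((534-1) mod 32)} = a_{22} = 11.

11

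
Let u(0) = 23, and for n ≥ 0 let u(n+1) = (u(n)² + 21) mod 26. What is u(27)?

Computing terms: u(0) = 23,  u(1) = 4,  u(2) = 11,  u(3) = 12,  u(4) = 9,  u(5) = 24,  u(6) = 25,  u(7) = 22,  u(8) = 11.
Since u(8) = u(2) = 11, the sequence is eventually periodic: after a pre-period of length 2 it cycles with period 6.
For n ≥ 2, u(n) depends only on (n - 2) mod 6. (27 - 2) mod 6 = 1, so u(27) = u(3) = 12.

12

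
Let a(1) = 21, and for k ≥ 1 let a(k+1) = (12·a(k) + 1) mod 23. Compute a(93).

19

a(1) = 21,  a(2) = 0,  a(3) = 1,  a(4) = 13,  a(5) = 19,  a(6) = 22,  a(7) = 12,  a(8) = 7,  a(9) = 16,  a(10) = 9,  a(11) = 17,  a(12) = 21.
Since a(12) = a(1) = 21, the sequence is periodic with period 11.
So a(93) = a(1 + ((93-1) mod 11)) = a(5) = 19.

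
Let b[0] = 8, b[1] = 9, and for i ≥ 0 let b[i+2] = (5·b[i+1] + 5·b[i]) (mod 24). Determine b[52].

We have b[0] = 8; b[1] = 9; b[2] = 13; b[3] = 14; b[4] = 15; b[5] = 1; b[6] = 8; b[7] = 21; b[8] = 1; b[9] = 14; b[10] = 3; b[11] = 13; b[12] = 8; b[13] = 9.
The sequence repeats with period 12.
So b[52] = b[0 + ((52-0) mod 12)] = b[4] = 15.

15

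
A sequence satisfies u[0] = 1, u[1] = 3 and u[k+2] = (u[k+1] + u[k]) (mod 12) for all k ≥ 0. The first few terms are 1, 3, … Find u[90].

Listing terms: u[0] = 1, u[1] = 3, u[2] = 4, u[3] = 7, u[4] = 11, u[5] = 6, u[6] = 5, u[7] = 11, u[8] = 4, u[9] = 3, u[10] = 7, u[11] = 10, u[12] = 5, u[13] = 3, u[14] = 8, u[15] = 11, u[16] = 7, u[17] = 6, u[18] = 1, u[19] = 7, u[20] = 8, u[21] = 3, u[22] = 11, u[23] = 2, u[24] = 1, u[25] = 3.
The sequence repeats with period 24.
(90 - 0) mod 24 = 18, so u[90] = u[18] = 1.

1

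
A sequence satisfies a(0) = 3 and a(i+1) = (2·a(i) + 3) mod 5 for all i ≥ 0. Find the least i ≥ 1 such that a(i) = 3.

4

We have a(0) = 3, a(1) = 4, a(2) = 1, a(3) = 0, a(4) = 3.
Since a(4) = a(0) = 3, the sequence is periodic with period 4.
The value 3 next appears (with i ≥ 1) at a(4).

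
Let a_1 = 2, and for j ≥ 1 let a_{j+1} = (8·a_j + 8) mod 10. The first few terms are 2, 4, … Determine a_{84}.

We have a_1 = 2,  a_2 = 4,  a_3 = 0,  a_4 = 8,  a_5 = 2.
Since a_5 = a_1 = 2, the sequence is periodic with period 4.
(84 - 1) mod 4 = 3, so a_{84} = a_4 = 8.

8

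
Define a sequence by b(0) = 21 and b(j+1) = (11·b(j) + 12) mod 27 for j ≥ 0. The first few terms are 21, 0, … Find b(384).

Listing terms: b(0) = 21,  b(1) = 0,  b(2) = 12,  b(3) = 9,  b(4) = 3,  b(5) = 18,  b(6) = 21.
Since b(6) = b(0) = 21, the sequence is periodic with period 6.
(384 - 0) mod 6 = 0, so b(384) = b(0) = 21.

21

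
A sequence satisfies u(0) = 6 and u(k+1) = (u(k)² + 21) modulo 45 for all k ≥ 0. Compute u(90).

Computing terms: u(0) = 6; u(1) = 12; u(2) = 30; u(3) = 21; u(4) = 12.
Since u(4) = u(1) = 12, the sequence is eventually periodic: after a pre-period of length 1 it cycles with period 3.
For k ≥ 1, u(k) depends only on (k - 1) mod 3. (90 - 1) mod 3 = 2, so u(90) = u(3) = 21.

21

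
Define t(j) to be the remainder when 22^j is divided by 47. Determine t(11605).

31

Listing terms: t(1) = 22; t(2) = 14; t(3) = 26; t(4) = 8; t(5) = 35; t(6) = 18; t(7) = 20; t(8) = 17; t(9) = 45; t(10) = 3; t(11) = 19; t(12) = 42; t(13) = 31; t(14) = 24; t(15) = 11; t(16) = 7; t(17) = 13; t(18) = 4; t(19) = 41; t(20) = 9; t(21) = 10; t(22) = 32; t(23) = 46; t(24) = 25; t(25) = 33; t(26) = 21; t(27) = 39; t(28) = 12; t(29) = 29; t(30) = 27; t(31) = 30; t(32) = 2; t(33) = 44; t(34) = 28; t(35) = 5; t(36) = 16; t(37) = 23; t(38) = 36; t(39) = 40; t(40) = 34; t(41) = 43; t(42) = 6; t(43) = 38; t(44) = 37; t(45) = 15; t(46) = 1; t(47) = 22.
Since t(47) = t(1) = 22, the sequence is periodic with period 46.
(11605 - 1) mod 46 = 12, so t(11605) = t(13) = 31.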